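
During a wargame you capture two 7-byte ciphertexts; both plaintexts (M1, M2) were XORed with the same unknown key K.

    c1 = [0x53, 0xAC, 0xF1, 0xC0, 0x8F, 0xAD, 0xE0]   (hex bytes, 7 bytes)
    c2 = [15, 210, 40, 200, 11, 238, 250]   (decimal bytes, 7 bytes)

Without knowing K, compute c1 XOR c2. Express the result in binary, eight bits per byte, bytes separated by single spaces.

c1 ⊕ c2 = (M1 ⊕ K) ⊕ (M2 ⊕ K) = M1 ⊕ M2 — the shared key cancels under XOR.
byte 0: 53 ^ 0f = 5c
byte 1: ac ^ d2 = 7e
byte 2: f1 ^ 28 = d9
byte 3: c0 ^ c8 = 08
byte 4: 8f ^ 0b = 84
byte 5: ad ^ ee = 43
byte 6: e0 ^ fa = 1a

01011100 01111110 11011001 00001000 10000100 01000011 00011010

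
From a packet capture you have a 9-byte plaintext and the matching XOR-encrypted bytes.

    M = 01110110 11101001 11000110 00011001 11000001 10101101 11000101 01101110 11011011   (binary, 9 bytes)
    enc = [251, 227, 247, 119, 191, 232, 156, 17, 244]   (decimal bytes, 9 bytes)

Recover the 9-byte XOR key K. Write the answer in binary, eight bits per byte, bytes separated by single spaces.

Since enc = M ⊕ K, XORing both sides with M gives K = M ⊕ enc.
76 ⊕ fb = 8d
e9 ⊕ e3 = 0a
c6 ⊕ f7 = 31
19 ⊕ 77 = 6e
c1 ⊕ bf = 7e
ad ⊕ e8 = 45
c5 ⊕ 9c = 59
6e ⊕ 11 = 7f
db ⊕ f4 = 2f

10001101 00001010 00110001 01101110 01111110 01000101 01011001 01111111 00101111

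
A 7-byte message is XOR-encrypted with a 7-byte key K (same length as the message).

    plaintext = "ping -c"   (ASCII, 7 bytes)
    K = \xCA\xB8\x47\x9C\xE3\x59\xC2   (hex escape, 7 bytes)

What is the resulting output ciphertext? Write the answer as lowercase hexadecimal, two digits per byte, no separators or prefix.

byte 0: 70 XOR ca = ba
byte 1: 69 XOR b8 = d1
byte 2: 6e XOR 47 = 29
byte 3: 67 XOR 9c = fb
byte 4: 20 XOR e3 = c3
byte 5: 2d XOR 59 = 74
byte 6: 63 XOR c2 = a1

bad129fbc374a1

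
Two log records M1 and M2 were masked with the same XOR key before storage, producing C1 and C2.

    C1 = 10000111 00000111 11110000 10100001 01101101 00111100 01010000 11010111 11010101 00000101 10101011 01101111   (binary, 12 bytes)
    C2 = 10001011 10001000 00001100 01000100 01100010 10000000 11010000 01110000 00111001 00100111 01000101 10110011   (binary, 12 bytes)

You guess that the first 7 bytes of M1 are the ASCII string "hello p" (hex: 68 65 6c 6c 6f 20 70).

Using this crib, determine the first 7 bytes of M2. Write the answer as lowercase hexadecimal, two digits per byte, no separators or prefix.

64ea9089609cf0

First, C1 ⊕ C2 = (M1 ⊕ K) ⊕ (M2 ⊕ K) = M1 ⊕ M2, so the key drops out. Then M2 = (M1 ⊕ M2) ⊕ M1 over the first 7 bytes.
byte 0: (87 ⊕ 8b) ⊕ 68 = 0c ⊕ 68 = 64
byte 1: (07 ⊕ 88) ⊕ 65 = 8f ⊕ 65 = ea
byte 2: (f0 ⊕ 0c) ⊕ 6c = fc ⊕ 6c = 90
byte 3: (a1 ⊕ 44) ⊕ 6c = e5 ⊕ 6c = 89
byte 4: (6d ⊕ 62) ⊕ 6f = 0f ⊕ 6f = 60
byte 5: (3c ⊕ 80) ⊕ 20 = bc ⊕ 20 = 9c
byte 6: (50 ⊕ d0) ⊕ 70 = 80 ⊕ 70 = f0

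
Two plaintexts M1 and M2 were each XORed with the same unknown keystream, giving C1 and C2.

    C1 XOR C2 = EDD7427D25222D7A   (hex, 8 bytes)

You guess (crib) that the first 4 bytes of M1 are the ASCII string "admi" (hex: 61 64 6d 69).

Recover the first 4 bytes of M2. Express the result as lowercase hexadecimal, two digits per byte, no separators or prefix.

Since C1 ⊕ C2 = M1 ⊕ M2, XORing with the guessed M1 bytes yields the corresponding M2 bytes: M2 = (C1 ⊕ C2) ⊕ M1.
237 XOR  97 = 140
215 XOR 100 = 179
 66 XOR 109 =  47
125 XOR 105 =  20

8cb32f14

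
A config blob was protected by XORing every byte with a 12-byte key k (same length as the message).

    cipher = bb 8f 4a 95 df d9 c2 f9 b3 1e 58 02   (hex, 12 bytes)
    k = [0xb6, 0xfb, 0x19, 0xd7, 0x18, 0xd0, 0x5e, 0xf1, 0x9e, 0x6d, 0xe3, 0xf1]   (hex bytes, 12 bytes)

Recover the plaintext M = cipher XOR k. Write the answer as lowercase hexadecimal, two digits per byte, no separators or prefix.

0d745342c7099c082d73bbf3

187 xor 182 =  13
143 xor 251 = 116
 74 xor  25 =  83
149 xor 215 =  66
223 xor  24 = 199
217 xor 208 =   9
194 xor  94 = 156
249 xor 241 =   8
179 xor 158 =  45
 30 xor 109 = 115
 88 xor 227 = 187
  2 xor 241 = 243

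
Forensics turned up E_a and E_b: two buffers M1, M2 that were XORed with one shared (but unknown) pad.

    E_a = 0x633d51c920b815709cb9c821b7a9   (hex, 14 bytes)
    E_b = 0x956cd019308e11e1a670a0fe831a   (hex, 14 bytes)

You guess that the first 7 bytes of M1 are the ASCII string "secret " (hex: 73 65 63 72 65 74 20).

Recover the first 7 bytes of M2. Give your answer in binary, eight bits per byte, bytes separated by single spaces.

First, E_a ⊕ E_b = (M1 ⊕ K) ⊕ (M2 ⊕ K) = M1 ⊕ M2, so the key drops out. Then M2 = (M1 ⊕ M2) ⊕ M1 over the first 7 bytes.
byte 0: (63 xor 95) xor 73 = f6 xor 73 = 85
byte 1: (3d xor 6c) xor 65 = 51 xor 65 = 34
byte 2: (51 xor d0) xor 63 = 81 xor 63 = e2
byte 3: (c9 xor 19) xor 72 = d0 xor 72 = a2
byte 4: (20 xor 30) xor 65 = 10 xor 65 = 75
byte 5: (b8 xor 8e) xor 74 = 36 xor 74 = 42
byte 6: (15 xor 11) xor 20 = 04 xor 20 = 24

10000101 00110100 11100010 10100010 01110101 01000010 00100100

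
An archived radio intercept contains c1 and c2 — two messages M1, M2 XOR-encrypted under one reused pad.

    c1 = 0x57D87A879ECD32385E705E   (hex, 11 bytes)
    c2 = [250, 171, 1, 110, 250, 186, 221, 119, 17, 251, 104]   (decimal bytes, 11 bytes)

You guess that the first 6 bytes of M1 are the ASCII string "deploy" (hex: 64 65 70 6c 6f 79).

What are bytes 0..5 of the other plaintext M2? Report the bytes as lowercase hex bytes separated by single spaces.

c9 16 0b 85 0b 0e

First, c1 ⊕ c2 = (M1 ⊕ K) ⊕ (M2 ⊕ K) = M1 ⊕ M2, so the key drops out. Then M2 = (M1 ⊕ M2) ⊕ M1 over the first 6 bytes.
byte 0: (57 ⊕ fa) ⊕ 64 = ad ⊕ 64 = c9
byte 1: (d8 ⊕ ab) ⊕ 65 = 73 ⊕ 65 = 16
byte 2: (7a ⊕ 01) ⊕ 70 = 7b ⊕ 70 = 0b
byte 3: (87 ⊕ 6e) ⊕ 6c = e9 ⊕ 6c = 85
byte 4: (9e ⊕ fa) ⊕ 6f = 64 ⊕ 6f = 0b
byte 5: (cd ⊕ ba) ⊕ 79 = 77 ⊕ 79 = 0e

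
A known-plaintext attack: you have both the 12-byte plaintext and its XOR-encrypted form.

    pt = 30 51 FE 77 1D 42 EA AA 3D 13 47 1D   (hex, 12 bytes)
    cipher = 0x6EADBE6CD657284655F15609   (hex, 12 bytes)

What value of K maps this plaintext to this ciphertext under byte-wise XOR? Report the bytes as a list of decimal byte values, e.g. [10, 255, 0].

Since cipher = pt ⊕ K, XORing both sides with pt gives K = pt ⊕ cipher.
30 XOR 6e = 5e
51 XOR ad = fc
fe XOR be = 40
77 XOR 6c = 1b
1d XOR d6 = cb
42 XOR 57 = 15
ea XOR 28 = c2
aa XOR 46 = ec
3d XOR 55 = 68
13 XOR f1 = e2
47 XOR 56 = 11
1d XOR 09 = 14

[94, 252, 64, 27, 203, 21, 194, 236, 104, 226, 17, 20]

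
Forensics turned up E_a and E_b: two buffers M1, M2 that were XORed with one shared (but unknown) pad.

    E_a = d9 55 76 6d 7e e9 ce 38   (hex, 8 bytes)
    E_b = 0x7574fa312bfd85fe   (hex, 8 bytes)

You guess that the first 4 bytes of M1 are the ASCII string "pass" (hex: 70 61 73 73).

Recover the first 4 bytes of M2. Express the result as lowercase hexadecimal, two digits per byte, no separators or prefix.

dc40ff2f

First, E_a ⊕ E_b = (M1 ⊕ K) ⊕ (M2 ⊕ K) = M1 ⊕ M2, so the key drops out. Then M2 = (M1 ⊕ M2) ⊕ M1 over the first 4 bytes.
byte 0: (d9 ^ 75) ^ 70 = ac ^ 70 = dc
byte 1: (55 ^ 74) ^ 61 = 21 ^ 61 = 40
byte 2: (76 ^ fa) ^ 73 = 8c ^ 73 = ff
byte 3: (6d ^ 31) ^ 73 = 5c ^ 73 = 2f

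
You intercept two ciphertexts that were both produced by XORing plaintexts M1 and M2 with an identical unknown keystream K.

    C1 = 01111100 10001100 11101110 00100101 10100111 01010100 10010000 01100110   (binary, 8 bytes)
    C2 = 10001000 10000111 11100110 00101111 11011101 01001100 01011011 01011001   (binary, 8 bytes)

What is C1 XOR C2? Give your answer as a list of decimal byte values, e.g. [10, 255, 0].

[244, 11, 8, 10, 122, 24, 203, 63]

C1 ⊕ C2 = (M1 ⊕ K) ⊕ (M2 ⊕ K) = M1 ⊕ M2 — the shared key cancels under XOR.
byte 0: 7c ^ 88 = f4
byte 1: 8c ^ 87 = 0b
byte 2: ee ^ e6 = 08
byte 3: 25 ^ 2f = 0a
byte 4: a7 ^ dd = 7a
byte 5: 54 ^ 4c = 18
byte 6: 90 ^ 5b = cb
byte 7: 66 ^ 59 = 3f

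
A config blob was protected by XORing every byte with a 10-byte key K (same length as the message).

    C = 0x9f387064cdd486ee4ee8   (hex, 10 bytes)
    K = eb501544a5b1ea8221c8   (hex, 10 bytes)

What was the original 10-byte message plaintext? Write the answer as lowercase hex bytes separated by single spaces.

74 68 65 20 68 65 6c 6c 6f 20

9f XOR eb = 74
38 XOR 50 = 68
70 XOR 15 = 65
64 XOR 44 = 20
cd XOR a5 = 68
d4 XOR b1 = 65
86 XOR ea = 6c
ee XOR 82 = 6c
4e XOR 21 = 6f
e8 XOR c8 = 20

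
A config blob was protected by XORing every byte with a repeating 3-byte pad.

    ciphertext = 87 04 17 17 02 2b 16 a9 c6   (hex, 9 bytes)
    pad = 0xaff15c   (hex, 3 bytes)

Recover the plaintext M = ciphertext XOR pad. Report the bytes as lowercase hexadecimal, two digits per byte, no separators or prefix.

The 3-byte key repeats, so the effective keystream is af f1 5c af f1 5c af f1 5c.
byte 0: 87 xor af = 28
byte 1: 04 xor f1 = f5
byte 2: 17 xor 5c = 4b
byte 3: 17 xor af = b8
byte 4: 02 xor f1 = f3
byte 5: 2b xor 5c = 77
byte 6: 16 xor af = b9
byte 7: a9 xor f1 = 58
byte 8: c6 xor 5c = 9a

28f54bb8f377b9589a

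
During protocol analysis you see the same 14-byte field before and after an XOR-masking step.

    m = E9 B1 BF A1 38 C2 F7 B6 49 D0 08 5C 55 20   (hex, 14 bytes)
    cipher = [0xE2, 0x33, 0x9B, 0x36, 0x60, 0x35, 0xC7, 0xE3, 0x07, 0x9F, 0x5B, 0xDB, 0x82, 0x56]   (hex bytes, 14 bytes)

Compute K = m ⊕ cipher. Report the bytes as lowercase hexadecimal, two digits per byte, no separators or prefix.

0b82249758f730554e4f5387d776

Since cipher = m ⊕ K, XORing both sides with m gives K = m ⊕ cipher.
e9 XOR e2 = 0b
b1 XOR 33 = 82
bf XOR 9b = 24
a1 XOR 36 = 97
38 XOR 60 = 58
c2 XOR 35 = f7
f7 XOR c7 = 30
b6 XOR e3 = 55
49 XOR 07 = 4e
d0 XOR 9f = 4f
08 XOR 5b = 53
5c XOR db = 87
55 XOR 82 = d7
20 XOR 56 = 76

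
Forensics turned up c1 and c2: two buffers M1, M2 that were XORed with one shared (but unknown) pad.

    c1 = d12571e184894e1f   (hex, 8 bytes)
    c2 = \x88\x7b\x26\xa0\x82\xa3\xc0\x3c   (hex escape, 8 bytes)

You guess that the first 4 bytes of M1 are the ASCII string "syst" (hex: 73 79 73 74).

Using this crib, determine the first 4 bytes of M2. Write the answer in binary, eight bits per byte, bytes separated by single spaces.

First, c1 ⊕ c2 = (M1 ⊕ K) ⊕ (M2 ⊕ K) = M1 ⊕ M2, so the key drops out. Then M2 = (M1 ⊕ M2) ⊕ M1 over the first 4 bytes.
byte 0: (d1 ⊕ 88) ⊕ 73 = 59 ⊕ 73 = 2a
byte 1: (25 ⊕ 7b) ⊕ 79 = 5e ⊕ 79 = 27
byte 2: (71 ⊕ 26) ⊕ 73 = 57 ⊕ 73 = 24
byte 3: (e1 ⊕ a0) ⊕ 74 = 41 ⊕ 74 = 35

00101010 00100111 00100100 00110101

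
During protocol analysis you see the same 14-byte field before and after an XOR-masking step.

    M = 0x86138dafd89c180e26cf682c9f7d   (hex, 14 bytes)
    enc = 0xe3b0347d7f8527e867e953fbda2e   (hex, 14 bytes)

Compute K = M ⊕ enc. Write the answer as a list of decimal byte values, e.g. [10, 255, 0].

Since enc = M ⊕ K, XORing both sides with M gives K = M ⊕ enc.
86 xor e3 = 65
13 xor b0 = a3
8d xor 34 = b9
af xor 7d = d2
d8 xor 7f = a7
9c xor 85 = 19
18 xor 27 = 3f
0e xor e8 = e6
26 xor 67 = 41
cf xor e9 = 26
68 xor 53 = 3b
2c xor fb = d7
9f xor da = 45
7d xor 2e = 53

[101, 163, 185, 210, 167, 25, 63, 230, 65, 38, 59, 215, 69, 83]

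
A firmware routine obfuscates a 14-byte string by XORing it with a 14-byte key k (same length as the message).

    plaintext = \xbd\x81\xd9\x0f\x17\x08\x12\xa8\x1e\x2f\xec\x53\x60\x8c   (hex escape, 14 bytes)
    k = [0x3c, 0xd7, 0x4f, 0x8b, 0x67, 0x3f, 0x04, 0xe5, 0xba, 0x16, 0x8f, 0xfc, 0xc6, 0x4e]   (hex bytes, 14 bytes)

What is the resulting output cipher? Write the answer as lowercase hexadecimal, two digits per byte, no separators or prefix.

815696847037164da43963afa6c2

XOR is its own inverse, so applying the key byte-wise gives the result directly.
10111101 XOR 00111100 = 10000001
10000001 XOR 11010111 = 01010110
11011001 XOR 01001111 = 10010110
00001111 XOR 10001011 = 10000100
00010111 XOR 01100111 = 01110000
00001000 XOR 00111111 = 00110111
00010010 XOR 00000100 = 00010110
10101000 XOR 11100101 = 01001101
00011110 XOR 10111010 = 10100100
00101111 XOR 00010110 = 00111001
11101100 XOR 10001111 = 01100011
01010011 XOR 11111100 = 10101111
01100000 XOR 11000110 = 10100110
10001100 XOR 01001110 = 11000010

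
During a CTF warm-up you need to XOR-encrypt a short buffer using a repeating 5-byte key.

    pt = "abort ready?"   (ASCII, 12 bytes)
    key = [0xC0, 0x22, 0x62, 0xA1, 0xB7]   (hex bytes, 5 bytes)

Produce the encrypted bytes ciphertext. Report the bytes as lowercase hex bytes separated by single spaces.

a1 40 0d d3 c3 e0 50 07 c0 d3 b9 1d

The 5-byte key repeats, so the effective keystream is c0 22 62 a1 b7 c0 22 62 a1 b7 c0 22.
byte 0: 61 ⊕ c0 = a1
byte 1: 62 ⊕ 22 = 40
byte 2: 6f ⊕ 62 = 0d
byte 3: 72 ⊕ a1 = d3
byte 4: 74 ⊕ b7 = c3
byte 5: 20 ⊕ c0 = e0
byte 6: 72 ⊕ 22 = 50
byte 7: 65 ⊕ 62 = 07
byte 8: 61 ⊕ a1 = c0
byte 9: 64 ⊕ b7 = d3
byte 10: 79 ⊕ c0 = b9
byte 11: 3f ⊕ 22 = 1d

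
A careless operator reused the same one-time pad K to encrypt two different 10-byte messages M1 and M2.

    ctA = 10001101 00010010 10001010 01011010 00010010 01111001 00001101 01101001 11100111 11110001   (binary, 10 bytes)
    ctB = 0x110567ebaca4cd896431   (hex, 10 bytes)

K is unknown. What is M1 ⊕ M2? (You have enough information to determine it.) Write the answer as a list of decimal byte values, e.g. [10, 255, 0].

ctA ⊕ ctB = (M1 ⊕ K) ⊕ (M2 ⊕ K) = M1 ⊕ M2 — the shared key cancels under XOR.
8d xor 11 = 9c
12 xor 05 = 17
8a xor 67 = ed
5a xor eb = b1
12 xor ac = be
79 xor a4 = dd
0d xor cd = c0
69 xor 89 = e0
e7 xor 64 = 83
f1 xor 31 = c0

[156, 23, 237, 177, 190, 221, 192, 224, 131, 192]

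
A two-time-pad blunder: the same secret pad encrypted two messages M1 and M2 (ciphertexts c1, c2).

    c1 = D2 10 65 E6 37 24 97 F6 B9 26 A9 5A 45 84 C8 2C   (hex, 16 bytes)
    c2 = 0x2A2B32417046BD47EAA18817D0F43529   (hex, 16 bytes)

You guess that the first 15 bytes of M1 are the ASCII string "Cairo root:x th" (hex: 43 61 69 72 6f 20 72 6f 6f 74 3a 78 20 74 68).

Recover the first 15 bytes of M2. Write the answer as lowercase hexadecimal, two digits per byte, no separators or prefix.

First, c1 ⊕ c2 = (M1 ⊕ K) ⊕ (M2 ⊕ K) = M1 ⊕ M2, so the key drops out. Then M2 = (M1 ⊕ M2) ⊕ M1 over the first 15 bytes.
byte 0: (d2 ⊕ 2a) ⊕ 43 = f8 ⊕ 43 = bb
byte 1: (10 ⊕ 2b) ⊕ 61 = 3b ⊕ 61 = 5a
byte 2: (65 ⊕ 32) ⊕ 69 = 57 ⊕ 69 = 3e
byte 3: (e6 ⊕ 41) ⊕ 72 = a7 ⊕ 72 = d5
byte 4: (37 ⊕ 70) ⊕ 6f = 47 ⊕ 6f = 28
byte 5: (24 ⊕ 46) ⊕ 20 = 62 ⊕ 20 = 42
byte 6: (97 ⊕ bd) ⊕ 72 = 2a ⊕ 72 = 58
byte 7: (f6 ⊕ 47) ⊕ 6f = b1 ⊕ 6f = de
byte 8: (b9 ⊕ ea) ⊕ 6f = 53 ⊕ 6f = 3c
byte 9: (26 ⊕ a1) ⊕ 74 = 87 ⊕ 74 = f3
byte 10: (a9 ⊕ 88) ⊕ 3a = 21 ⊕ 3a = 1b
byte 11: (5a ⊕ 17) ⊕ 78 = 4d ⊕ 78 = 35
byte 12: (45 ⊕ d0) ⊕ 20 = 95 ⊕ 20 = b5
byte 13: (84 ⊕ f4) ⊕ 74 = 70 ⊕ 74 = 04
byte 14: (c8 ⊕ 35) ⊕ 68 = fd ⊕ 68 = 95

bb5a3ed5284258de3cf31b35b50495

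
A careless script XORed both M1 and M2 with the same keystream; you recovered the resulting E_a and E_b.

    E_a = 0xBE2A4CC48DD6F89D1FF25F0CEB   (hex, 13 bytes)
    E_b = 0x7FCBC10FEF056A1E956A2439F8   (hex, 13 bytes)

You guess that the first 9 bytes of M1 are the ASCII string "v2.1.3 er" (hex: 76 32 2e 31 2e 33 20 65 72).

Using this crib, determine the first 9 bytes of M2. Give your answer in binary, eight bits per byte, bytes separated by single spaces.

10110111 11010011 10100011 11111010 01001100 11100000 10110010 11100110 11111000

First, E_a ⊕ E_b = (M1 ⊕ K) ⊕ (M2 ⊕ K) = M1 ⊕ M2, so the key drops out. Then M2 = (M1 ⊕ M2) ⊕ M1 over the first 9 bytes.
byte 0: (be ⊕ 7f) ⊕ 76 = c1 ⊕ 76 = b7
byte 1: (2a ⊕ cb) ⊕ 32 = e1 ⊕ 32 = d3
byte 2: (4c ⊕ c1) ⊕ 2e = 8d ⊕ 2e = a3
byte 3: (c4 ⊕ 0f) ⊕ 31 = cb ⊕ 31 = fa
byte 4: (8d ⊕ ef) ⊕ 2e = 62 ⊕ 2e = 4c
byte 5: (d6 ⊕ 05) ⊕ 33 = d3 ⊕ 33 = e0
byte 6: (f8 ⊕ 6a) ⊕ 20 = 92 ⊕ 20 = b2
byte 7: (9d ⊕ 1e) ⊕ 65 = 83 ⊕ 65 = e6
byte 8: (1f ⊕ 95) ⊕ 72 = 8a ⊕ 72 = f8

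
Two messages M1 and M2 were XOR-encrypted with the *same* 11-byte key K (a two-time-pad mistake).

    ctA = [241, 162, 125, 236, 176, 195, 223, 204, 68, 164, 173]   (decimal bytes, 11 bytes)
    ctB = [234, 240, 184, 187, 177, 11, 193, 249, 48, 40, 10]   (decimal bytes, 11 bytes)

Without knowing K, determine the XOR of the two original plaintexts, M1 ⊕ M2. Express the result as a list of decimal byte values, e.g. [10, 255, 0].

[27, 82, 197, 87, 1, 200, 30, 53, 116, 140, 167]

ctA ⊕ ctB = (M1 ⊕ K) ⊕ (M2 ⊕ K) = M1 ⊕ M2 — the shared key cancels under XOR.
f1 XOR ea = 1b
a2 XOR f0 = 52
7d XOR b8 = c5
ec XOR bb = 57
b0 XOR b1 = 01
c3 XOR 0b = c8
df XOR c1 = 1e
cc XOR f9 = 35
44 XOR 30 = 74
a4 XOR 28 = 8c
ad XOR 0a = a7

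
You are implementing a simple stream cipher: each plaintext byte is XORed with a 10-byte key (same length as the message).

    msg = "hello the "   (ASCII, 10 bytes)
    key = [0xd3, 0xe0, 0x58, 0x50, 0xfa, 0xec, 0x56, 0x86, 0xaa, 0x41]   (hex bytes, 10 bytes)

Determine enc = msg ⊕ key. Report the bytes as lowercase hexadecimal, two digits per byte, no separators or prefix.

bb85343c95cc22eecf61

01101000 ^ 11010011 = 10111011
01100101 ^ 11100000 = 10000101
01101100 ^ 01011000 = 00110100
01101100 ^ 01010000 = 00111100
01101111 ^ 11111010 = 10010101
00100000 ^ 11101100 = 11001100
01110100 ^ 01010110 = 00100010
01101000 ^ 10000110 = 11101110
01100101 ^ 10101010 = 11001111
00100000 ^ 01000001 = 01100001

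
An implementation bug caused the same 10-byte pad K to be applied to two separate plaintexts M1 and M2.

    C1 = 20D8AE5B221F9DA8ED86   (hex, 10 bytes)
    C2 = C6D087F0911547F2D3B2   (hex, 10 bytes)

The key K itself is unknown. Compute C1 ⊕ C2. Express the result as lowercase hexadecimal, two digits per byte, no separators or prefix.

C1 ⊕ C2 = (M1 ⊕ K) ⊕ (M2 ⊕ K) = M1 ⊕ M2 — the shared key cancels under XOR.
 32 ^ 198 = 230
216 ^ 208 =   8
174 ^ 135 =  41
 91 ^ 240 = 171
 34 ^ 145 = 179
 31 ^  21 =  10
157 ^  71 = 218
168 ^ 242 =  90
237 ^ 211 =  62
134 ^ 178 =  52

e60829abb30ada5a3e34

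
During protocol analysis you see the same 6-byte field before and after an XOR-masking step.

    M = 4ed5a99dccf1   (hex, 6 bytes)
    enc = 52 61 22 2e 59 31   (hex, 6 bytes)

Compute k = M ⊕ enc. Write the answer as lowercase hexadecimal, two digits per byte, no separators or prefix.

1cb48bb395c0

Since enc = M ⊕ k, XORing both sides with M gives k = M ⊕ enc.
byte 0: 01001110 ⊕ 01010010 = 00011100
byte 1: 11010101 ⊕ 01100001 = 10110100
byte 2: 10101001 ⊕ 00100010 = 10001011
byte 3: 10011101 ⊕ 00101110 = 10110011
byte 4: 11001100 ⊕ 01011001 = 10010101
byte 5: 11110001 ⊕ 00110001 = 11000000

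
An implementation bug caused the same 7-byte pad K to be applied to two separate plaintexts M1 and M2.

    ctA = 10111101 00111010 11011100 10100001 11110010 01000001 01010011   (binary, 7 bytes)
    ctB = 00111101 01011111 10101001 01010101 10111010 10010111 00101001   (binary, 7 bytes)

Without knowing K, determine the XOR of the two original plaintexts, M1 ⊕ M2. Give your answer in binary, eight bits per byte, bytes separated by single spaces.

10000000 01100101 01110101 11110100 01001000 11010110 01111010

ctA ⊕ ctB = (M1 ⊕ K) ⊕ (M2 ⊕ K) = M1 ⊕ M2 — the shared key cancels under XOR.
byte 0: bd XOR 3d = 80
byte 1: 3a XOR 5f = 65
byte 2: dc XOR a9 = 75
byte 3: a1 XOR 55 = f4
byte 4: f2 XOR ba = 48
byte 5: 41 XOR 97 = d6
byte 6: 53 XOR 29 = 7a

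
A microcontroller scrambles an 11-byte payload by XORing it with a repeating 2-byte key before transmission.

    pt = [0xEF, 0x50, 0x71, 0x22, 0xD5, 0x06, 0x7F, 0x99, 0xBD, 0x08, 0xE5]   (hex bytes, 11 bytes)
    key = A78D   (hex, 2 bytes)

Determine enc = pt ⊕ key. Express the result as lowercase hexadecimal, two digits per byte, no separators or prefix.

The 2-byte key repeats, so the effective keystream is a7 8d a7 8d a7 8d a7 8d a7 8d a7.
byte 0: ef ^ a7 = 48
byte 1: 50 ^ 8d = dd
byte 2: 71 ^ a7 = d6
byte 3: 22 ^ 8d = af
byte 4: d5 ^ a7 = 72
byte 5: 06 ^ 8d = 8b
byte 6: 7f ^ a7 = d8
byte 7: 99 ^ 8d = 14
byte 8: bd ^ a7 = 1a
byte 9: 08 ^ 8d = 85
byte 10: e5 ^ a7 = 42

48ddd6af728bd8141a8542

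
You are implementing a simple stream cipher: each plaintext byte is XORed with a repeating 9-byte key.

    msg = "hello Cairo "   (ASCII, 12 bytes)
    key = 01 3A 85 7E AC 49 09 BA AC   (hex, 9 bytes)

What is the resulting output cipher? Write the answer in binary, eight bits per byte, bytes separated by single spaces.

The 9-byte key repeats, so the effective keystream is 01 3a 85 7e ac 49 09 ba ac 01 3a 85.
byte 0: 68 ^ 01 = 69
byte 1: 65 ^ 3a = 5f
byte 2: 6c ^ 85 = e9
byte 3: 6c ^ 7e = 12
byte 4: 6f ^ ac = c3
byte 5: 20 ^ 49 = 69
byte 6: 43 ^ 09 = 4a
byte 7: 61 ^ ba = db
byte 8: 69 ^ ac = c5
byte 9: 72 ^ 01 = 73
byte 10: 6f ^ 3a = 55
byte 11: 20 ^ 85 = a5

01101001 01011111 11101001 00010010 11000011 01101001 01001010 11011011 11000101 01110011 01010101 10100101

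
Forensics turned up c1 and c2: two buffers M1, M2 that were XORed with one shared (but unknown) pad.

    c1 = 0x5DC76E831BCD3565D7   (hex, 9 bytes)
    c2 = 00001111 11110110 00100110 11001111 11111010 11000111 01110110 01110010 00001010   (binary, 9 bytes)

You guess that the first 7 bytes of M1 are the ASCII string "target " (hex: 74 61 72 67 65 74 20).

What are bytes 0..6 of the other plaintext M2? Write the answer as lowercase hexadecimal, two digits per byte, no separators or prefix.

First, c1 ⊕ c2 = (M1 ⊕ K) ⊕ (M2 ⊕ K) = M1 ⊕ M2, so the key drops out. Then M2 = (M1 ⊕ M2) ⊕ M1 over the first 7 bytes.
byte 0: (5d ⊕ 0f) ⊕ 74 = 52 ⊕ 74 = 26
byte 1: (c7 ⊕ f6) ⊕ 61 = 31 ⊕ 61 = 50
byte 2: (6e ⊕ 26) ⊕ 72 = 48 ⊕ 72 = 3a
byte 3: (83 ⊕ cf) ⊕ 67 = 4c ⊕ 67 = 2b
byte 4: (1b ⊕ fa) ⊕ 65 = e1 ⊕ 65 = 84
byte 5: (cd ⊕ c7) ⊕ 74 = 0a ⊕ 74 = 7e
byte 6: (35 ⊕ 76) ⊕ 20 = 43 ⊕ 20 = 63

26503a2b847e63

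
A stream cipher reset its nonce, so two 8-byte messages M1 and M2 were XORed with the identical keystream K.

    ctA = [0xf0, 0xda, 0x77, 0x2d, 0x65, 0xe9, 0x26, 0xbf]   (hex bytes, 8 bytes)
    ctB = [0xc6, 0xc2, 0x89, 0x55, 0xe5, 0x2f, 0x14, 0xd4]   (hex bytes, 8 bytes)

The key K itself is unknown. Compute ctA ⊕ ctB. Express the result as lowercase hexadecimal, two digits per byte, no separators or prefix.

3618fe7880c6326b

ctA ⊕ ctB = (M1 ⊕ K) ⊕ (M2 ⊕ K) = M1 ⊕ M2 — the shared key cancels under XOR.
f0 ⊕ c6 = 36
da ⊕ c2 = 18
77 ⊕ 89 = fe
2d ⊕ 55 = 78
65 ⊕ e5 = 80
e9 ⊕ 2f = c6
26 ⊕ 14 = 32
bf ⊕ d4 = 6b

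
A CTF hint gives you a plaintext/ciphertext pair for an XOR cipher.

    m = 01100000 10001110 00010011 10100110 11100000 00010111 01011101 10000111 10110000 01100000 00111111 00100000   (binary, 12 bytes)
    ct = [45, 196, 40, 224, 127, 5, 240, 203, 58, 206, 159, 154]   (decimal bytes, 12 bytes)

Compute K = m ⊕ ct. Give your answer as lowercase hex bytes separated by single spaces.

Since ct = m ⊕ K, XORing both sides with m gives K = m ⊕ ct.
60 ⊕ 2d = 4d
8e ⊕ c4 = 4a
13 ⊕ 28 = 3b
a6 ⊕ e0 = 46
e0 ⊕ 7f = 9f
17 ⊕ 05 = 12
5d ⊕ f0 = ad
87 ⊕ cb = 4c
b0 ⊕ 3a = 8a
60 ⊕ ce = ae
3f ⊕ 9f = a0
20 ⊕ 9a = ba

4d 4a 3b 46 9f 12 ad 4c 8a ae a0 ba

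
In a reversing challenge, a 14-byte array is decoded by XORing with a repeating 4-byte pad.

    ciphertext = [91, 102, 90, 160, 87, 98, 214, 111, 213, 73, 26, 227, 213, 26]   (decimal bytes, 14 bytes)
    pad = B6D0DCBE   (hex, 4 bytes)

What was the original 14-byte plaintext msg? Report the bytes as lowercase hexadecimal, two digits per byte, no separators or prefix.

The 4-byte key repeats, so the effective keystream is b6 d0 dc be b6 d0 dc be b6 d0 dc be b6 d0.
byte 0: 01011011 xor 10110110 = 11101101
byte 1: 01100110 xor 11010000 = 10110110
byte 2: 01011010 xor 11011100 = 10000110
byte 3: 10100000 xor 10111110 = 00011110
byte 4: 01010111 xor 10110110 = 11100001
byte 5: 01100010 xor 11010000 = 10110010
byte 6: 11010110 xor 11011100 = 00001010
byte 7: 01101111 xor 10111110 = 11010001
byte 8: 11010101 xor 10110110 = 01100011
byte 9: 01001001 xor 11010000 = 10011001
byte 10: 00011010 xor 11011100 = 11000110
byte 11: 11100011 xor 10111110 = 01011101
byte 12: 11010101 xor 10110110 = 01100011
byte 13: 00011010 xor 11010000 = 11001010

edb6861ee1b20ad16399c65d63ca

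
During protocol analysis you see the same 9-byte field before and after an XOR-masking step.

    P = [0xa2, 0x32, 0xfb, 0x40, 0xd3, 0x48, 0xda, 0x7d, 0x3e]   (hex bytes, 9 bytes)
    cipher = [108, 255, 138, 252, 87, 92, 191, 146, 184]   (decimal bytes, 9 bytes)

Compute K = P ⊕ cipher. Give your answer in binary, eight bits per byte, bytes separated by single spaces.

11001110 11001101 01110001 10111100 10000100 00010100 01100101 11101111 10000110

Since cipher = P ⊕ K, XORing both sides with P gives K = P ⊕ cipher.
byte 0: a2 XOR 6c = ce
byte 1: 32 XOR ff = cd
byte 2: fb XOR 8a = 71
byte 3: 40 XOR fc = bc
byte 4: d3 XOR 57 = 84
byte 5: 48 XOR 5c = 14
byte 6: da XOR bf = 65
byte 7: 7d XOR 92 = ef
byte 8: 3e XOR b8 = 86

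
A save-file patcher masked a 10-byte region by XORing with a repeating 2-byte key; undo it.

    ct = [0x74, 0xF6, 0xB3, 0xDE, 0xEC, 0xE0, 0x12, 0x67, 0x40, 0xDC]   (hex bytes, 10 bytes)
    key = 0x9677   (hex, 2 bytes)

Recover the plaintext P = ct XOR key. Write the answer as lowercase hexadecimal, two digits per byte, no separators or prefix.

e28125a97a978410d6ab

The 2-byte key repeats, so the effective keystream is 96 77 96 77 96 77 96 77 96 77.
byte 0: 74 xor 96 = e2
byte 1: f6 xor 77 = 81
byte 2: b3 xor 96 = 25
byte 3: de xor 77 = a9
byte 4: ec xor 96 = 7a
byte 5: e0 xor 77 = 97
byte 6: 12 xor 96 = 84
byte 7: 67 xor 77 = 10
byte 8: 40 xor 96 = d6
byte 9: dc xor 77 = ab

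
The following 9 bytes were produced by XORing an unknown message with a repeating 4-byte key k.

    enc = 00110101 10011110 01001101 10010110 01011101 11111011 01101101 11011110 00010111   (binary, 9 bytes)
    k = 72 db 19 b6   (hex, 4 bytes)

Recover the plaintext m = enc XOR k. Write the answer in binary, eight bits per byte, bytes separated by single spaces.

The 4-byte key repeats, so the effective keystream is 72 db 19 b6 72 db 19 b6 72.
byte 0:  53 ⊕ 114 =  71
byte 1: 158 ⊕ 219 =  69
byte 2:  77 ⊕  25 =  84
byte 3: 150 ⊕ 182 =  32
byte 4:  93 ⊕ 114 =  47
byte 5: 251 ⊕ 219 =  32
byte 6: 109 ⊕  25 = 116
byte 7: 222 ⊕ 182 = 104
byte 8:  23 ⊕ 114 = 101

01000111 01000101 01010100 00100000 00101111 00100000 01110100 01101000 01100101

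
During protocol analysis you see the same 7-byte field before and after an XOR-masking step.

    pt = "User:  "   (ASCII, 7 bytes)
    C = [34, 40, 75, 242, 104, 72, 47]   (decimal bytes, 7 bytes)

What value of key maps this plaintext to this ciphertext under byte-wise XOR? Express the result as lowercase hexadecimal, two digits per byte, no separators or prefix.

Since C = pt ⊕ key, XORing both sides with pt gives key = pt ⊕ C.
 85 xor  34 = 119
115 xor  40 =  91
101 xor  75 =  46
114 xor 242 = 128
 58 xor 104 =  82
 32 xor  72 = 104
 32 xor  47 =  15

775b2e8052680f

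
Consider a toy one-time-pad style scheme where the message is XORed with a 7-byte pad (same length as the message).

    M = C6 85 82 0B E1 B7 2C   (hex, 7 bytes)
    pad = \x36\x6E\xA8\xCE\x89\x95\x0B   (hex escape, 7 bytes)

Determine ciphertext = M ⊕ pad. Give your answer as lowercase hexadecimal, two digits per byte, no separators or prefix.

c6 xor 36 = f0
85 xor 6e = eb
82 xor a8 = 2a
0b xor ce = c5
e1 xor 89 = 68
b7 xor 95 = 22
2c xor 0b = 27

f0eb2ac5682227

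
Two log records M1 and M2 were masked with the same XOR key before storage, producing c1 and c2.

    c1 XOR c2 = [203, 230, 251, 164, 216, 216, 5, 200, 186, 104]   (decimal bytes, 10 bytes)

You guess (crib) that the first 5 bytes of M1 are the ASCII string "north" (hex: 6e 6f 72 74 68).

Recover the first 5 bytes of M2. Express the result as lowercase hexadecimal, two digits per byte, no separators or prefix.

Since c1 ⊕ c2 = M1 ⊕ M2, XORing with the guessed M1 bytes yields the corresponding M2 bytes: M2 = (c1 ⊕ c2) ⊕ M1.
cb XOR 6e = a5
e6 XOR 6f = 89
fb XOR 72 = 89
a4 XOR 74 = d0
d8 XOR 68 = b0

a58989d0b0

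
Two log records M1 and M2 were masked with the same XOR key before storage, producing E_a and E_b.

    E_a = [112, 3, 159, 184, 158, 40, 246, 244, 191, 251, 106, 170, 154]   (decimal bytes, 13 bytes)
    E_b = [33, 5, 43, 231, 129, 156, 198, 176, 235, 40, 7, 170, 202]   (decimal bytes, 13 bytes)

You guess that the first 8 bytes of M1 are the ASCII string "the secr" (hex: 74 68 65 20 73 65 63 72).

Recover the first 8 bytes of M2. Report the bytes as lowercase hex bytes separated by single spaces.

First, E_a ⊕ E_b = (M1 ⊕ K) ⊕ (M2 ⊕ K) = M1 ⊕ M2, so the key drops out. Then M2 = (M1 ⊕ M2) ⊕ M1 over the first 8 bytes.
byte 0: (70 ⊕ 21) ⊕ 74 = 51 ⊕ 74 = 25
byte 1: (03 ⊕ 05) ⊕ 68 = 06 ⊕ 68 = 6e
byte 2: (9f ⊕ 2b) ⊕ 65 = b4 ⊕ 65 = d1
byte 3: (b8 ⊕ e7) ⊕ 20 = 5f ⊕ 20 = 7f
byte 4: (9e ⊕ 81) ⊕ 73 = 1f ⊕ 73 = 6c
byte 5: (28 ⊕ 9c) ⊕ 65 = b4 ⊕ 65 = d1
byte 6: (f6 ⊕ c6) ⊕ 63 = 30 ⊕ 63 = 53
byte 7: (f4 ⊕ b0) ⊕ 72 = 44 ⊕ 72 = 36

25 6e d1 7f 6c d1 53 36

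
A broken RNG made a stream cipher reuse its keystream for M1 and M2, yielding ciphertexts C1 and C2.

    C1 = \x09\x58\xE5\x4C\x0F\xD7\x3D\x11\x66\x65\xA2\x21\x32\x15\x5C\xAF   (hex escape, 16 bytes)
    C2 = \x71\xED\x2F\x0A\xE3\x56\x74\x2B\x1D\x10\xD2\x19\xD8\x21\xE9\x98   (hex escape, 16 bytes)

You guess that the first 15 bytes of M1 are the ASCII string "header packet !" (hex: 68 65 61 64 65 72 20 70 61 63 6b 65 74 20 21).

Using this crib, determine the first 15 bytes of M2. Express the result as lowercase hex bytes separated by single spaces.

First, C1 ⊕ C2 = (M1 ⊕ K) ⊕ (M2 ⊕ K) = M1 ⊕ M2, so the key drops out. Then M2 = (M1 ⊕ M2) ⊕ M1 over the first 15 bytes.
byte 0: (09 xor 71) xor 68 = 78 xor 68 = 10
byte 1: (58 xor ed) xor 65 = b5 xor 65 = d0
byte 2: (e5 xor 2f) xor 61 = ca xor 61 = ab
byte 3: (4c xor 0a) xor 64 = 46 xor 64 = 22
byte 4: (0f xor e3) xor 65 = ec xor 65 = 89
byte 5: (d7 xor 56) xor 72 = 81 xor 72 = f3
byte 6: (3d xor 74) xor 20 = 49 xor 20 = 69
byte 7: (11 xor 2b) xor 70 = 3a xor 70 = 4a
byte 8: (66 xor 1d) xor 61 = 7b xor 61 = 1a
byte 9: (65 xor 10) xor 63 = 75 xor 63 = 16
byte 10: (a2 xor d2) xor 6b = 70 xor 6b = 1b
byte 11: (21 xor 19) xor 65 = 38 xor 65 = 5d
byte 12: (32 xor d8) xor 74 = ea xor 74 = 9e
byte 13: (15 xor 21) xor 20 = 34 xor 20 = 14
byte 14: (5c xor e9) xor 21 = b5 xor 21 = 94

10 d0 ab 22 89 f3 69 4a 1a 16 1b 5d 9e 14 94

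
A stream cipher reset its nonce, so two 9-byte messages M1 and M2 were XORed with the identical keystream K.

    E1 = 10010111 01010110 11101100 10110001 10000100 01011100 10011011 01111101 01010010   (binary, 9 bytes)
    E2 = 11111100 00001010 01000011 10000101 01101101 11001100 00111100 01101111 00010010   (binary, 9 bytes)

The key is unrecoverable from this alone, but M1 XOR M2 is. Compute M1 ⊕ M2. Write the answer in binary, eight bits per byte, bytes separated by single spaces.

E1 ⊕ E2 = (M1 ⊕ K) ⊕ (M2 ⊕ K) = M1 ⊕ M2 — the shared key cancels under XOR.
97 ^ fc = 6b
56 ^ 0a = 5c
ec ^ 43 = af
b1 ^ 85 = 34
84 ^ 6d = e9
5c ^ cc = 90
9b ^ 3c = a7
7d ^ 6f = 12
52 ^ 12 = 40

01101011 01011100 10101111 00110100 11101001 10010000 10100111 00010010 01000000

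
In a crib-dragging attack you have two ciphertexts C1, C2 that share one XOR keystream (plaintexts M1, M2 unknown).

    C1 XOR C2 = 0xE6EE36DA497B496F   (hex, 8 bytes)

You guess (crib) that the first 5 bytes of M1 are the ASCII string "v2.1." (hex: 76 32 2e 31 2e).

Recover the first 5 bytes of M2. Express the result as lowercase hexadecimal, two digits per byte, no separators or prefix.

Since C1 ⊕ C2 = M1 ⊕ M2, XORing with the guessed M1 bytes yields the corresponding M2 bytes: M2 = (C1 ⊕ C2) ⊕ M1.
11100110 XOR 01110110 = 10010000
11101110 XOR 00110010 = 11011100
00110110 XOR 00101110 = 00011000
11011010 XOR 00110001 = 11101011
01001001 XOR 00101110 = 01100111

90dc18eb67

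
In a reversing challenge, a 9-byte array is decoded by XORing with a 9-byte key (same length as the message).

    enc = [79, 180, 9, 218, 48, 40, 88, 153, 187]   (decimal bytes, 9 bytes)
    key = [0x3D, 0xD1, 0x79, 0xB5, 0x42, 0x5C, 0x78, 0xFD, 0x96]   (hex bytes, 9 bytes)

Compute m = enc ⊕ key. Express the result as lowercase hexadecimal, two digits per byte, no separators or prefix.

4f ⊕ 3d = 72
b4 ⊕ d1 = 65
09 ⊕ 79 = 70
da ⊕ b5 = 6f
30 ⊕ 42 = 72
28 ⊕ 5c = 74
58 ⊕ 78 = 20
99 ⊕ fd = 64
bb ⊕ 96 = 2d

7265706f727420642d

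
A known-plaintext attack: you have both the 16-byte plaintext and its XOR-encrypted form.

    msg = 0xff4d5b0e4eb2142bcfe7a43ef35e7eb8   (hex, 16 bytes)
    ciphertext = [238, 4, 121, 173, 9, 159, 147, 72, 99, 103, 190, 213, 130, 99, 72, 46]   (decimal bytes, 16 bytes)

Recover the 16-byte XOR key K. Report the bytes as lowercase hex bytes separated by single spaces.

11 49 22 a3 47 2d 87 63 ac 80 1a eb 71 3d 36 96

Since ciphertext = msg ⊕ K, XORing both sides with msg gives K = msg ⊕ ciphertext.
11111111 ^ 11101110 = 00010001
01001101 ^ 00000100 = 01001001
01011011 ^ 01111001 = 00100010
00001110 ^ 10101101 = 10100011
01001110 ^ 00001001 = 01000111
10110010 ^ 10011111 = 00101101
00010100 ^ 10010011 = 10000111
00101011 ^ 01001000 = 01100011
11001111 ^ 01100011 = 10101100
11100111 ^ 01100111 = 10000000
10100100 ^ 10111110 = 00011010
00111110 ^ 11010101 = 11101011
11110011 ^ 10000010 = 01110001
01011110 ^ 01100011 = 00111101
01111110 ^ 01001000 = 00110110
10111000 ^ 00101110 = 10010110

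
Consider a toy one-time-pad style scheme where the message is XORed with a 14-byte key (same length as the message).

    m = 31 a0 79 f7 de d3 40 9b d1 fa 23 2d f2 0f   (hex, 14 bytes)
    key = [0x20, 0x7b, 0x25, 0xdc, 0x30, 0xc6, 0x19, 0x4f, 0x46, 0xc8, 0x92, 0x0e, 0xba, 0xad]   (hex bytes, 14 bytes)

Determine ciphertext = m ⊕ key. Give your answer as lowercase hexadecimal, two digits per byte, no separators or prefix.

byte 0: 31 ^ 20 = 11
byte 1: a0 ^ 7b = db
byte 2: 79 ^ 25 = 5c
byte 3: f7 ^ dc = 2b
byte 4: de ^ 30 = ee
byte 5: d3 ^ c6 = 15
byte 6: 40 ^ 19 = 59
byte 7: 9b ^ 4f = d4
byte 8: d1 ^ 46 = 97
byte 9: fa ^ c8 = 32
byte 10: 23 ^ 92 = b1
byte 11: 2d ^ 0e = 23
byte 12: f2 ^ ba = 48
byte 13: 0f ^ ad = a2

11db5c2bee1559d49732b12348a2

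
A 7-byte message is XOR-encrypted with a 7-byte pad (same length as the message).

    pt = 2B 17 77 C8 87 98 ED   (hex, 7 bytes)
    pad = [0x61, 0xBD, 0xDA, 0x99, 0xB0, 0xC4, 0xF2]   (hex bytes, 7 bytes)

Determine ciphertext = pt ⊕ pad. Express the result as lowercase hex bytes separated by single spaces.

4a aa ad 51 37 5c 1f

XOR is its own inverse, so applying the key byte-wise gives the result directly.
00101011 xor 01100001 = 01001010
00010111 xor 10111101 = 10101010
01110111 xor 11011010 = 10101101
11001000 xor 10011001 = 01010001
10000111 xor 10110000 = 00110111
10011000 xor 11000100 = 01011100
11101101 xor 11110010 = 00011111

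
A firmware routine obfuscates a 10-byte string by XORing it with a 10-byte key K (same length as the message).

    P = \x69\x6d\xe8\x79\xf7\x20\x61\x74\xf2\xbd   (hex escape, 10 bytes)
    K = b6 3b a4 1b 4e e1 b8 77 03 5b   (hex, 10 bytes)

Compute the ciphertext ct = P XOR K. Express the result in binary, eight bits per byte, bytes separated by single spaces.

11011111 01010110 01001100 01100010 10111001 11000001 11011001 00000011 11110001 11100110

byte 0: 69 xor b6 = df
byte 1: 6d xor 3b = 56
byte 2: e8 xor a4 = 4c
byte 3: 79 xor 1b = 62
byte 4: f7 xor 4e = b9
byte 5: 20 xor e1 = c1
byte 6: 61 xor b8 = d9
byte 7: 74 xor 77 = 03
byte 8: f2 xor 03 = f1
byte 9: bd xor 5b = e6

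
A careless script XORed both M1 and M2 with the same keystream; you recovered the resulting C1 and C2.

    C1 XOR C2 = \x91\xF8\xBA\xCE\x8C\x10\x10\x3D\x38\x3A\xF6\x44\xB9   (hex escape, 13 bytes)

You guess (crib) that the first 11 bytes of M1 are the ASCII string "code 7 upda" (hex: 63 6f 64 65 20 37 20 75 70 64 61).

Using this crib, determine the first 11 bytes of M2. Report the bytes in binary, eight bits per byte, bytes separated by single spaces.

11110010 10010111 11011110 10101011 10101100 00100111 00110000 01001000 01001000 01011110 10010111

Since C1 ⊕ C2 = M1 ⊕ M2, XORing with the guessed M1 bytes yields the corresponding M2 bytes: M2 = (C1 ⊕ C2) ⊕ M1.
10010001 XOR 01100011 = 11110010
11111000 XOR 01101111 = 10010111
10111010 XOR 01100100 = 11011110
11001110 XOR 01100101 = 10101011
10001100 XOR 00100000 = 10101100
00010000 XOR 00110111 = 00100111
00010000 XOR 00100000 = 00110000
00111101 XOR 01110101 = 01001000
00111000 XOR 01110000 = 01001000
00111010 XOR 01100100 = 01011110
11110110 XOR 01100001 = 10010111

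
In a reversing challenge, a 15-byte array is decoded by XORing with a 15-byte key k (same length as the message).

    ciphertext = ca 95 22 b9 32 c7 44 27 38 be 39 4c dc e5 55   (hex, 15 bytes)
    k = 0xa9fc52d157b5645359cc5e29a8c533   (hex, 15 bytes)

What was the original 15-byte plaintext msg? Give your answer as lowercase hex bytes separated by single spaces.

XOR is its own inverse, so applying the key byte-wise gives the result directly.
byte 0: ca XOR a9 = 63
byte 1: 95 XOR fc = 69
byte 2: 22 XOR 52 = 70
byte 3: b9 XOR d1 = 68
byte 4: 32 XOR 57 = 65
byte 5: c7 XOR b5 = 72
byte 6: 44 XOR 64 = 20
byte 7: 27 XOR 53 = 74
byte 8: 38 XOR 59 = 61
byte 9: be XOR cc = 72
byte 10: 39 XOR 5e = 67
byte 11: 4c XOR 29 = 65
byte 12: dc XOR a8 = 74
byte 13: e5 XOR c5 = 20
byte 14: 55 XOR 33 = 66

63 69 70 68 65 72 20 74 61 72 67 65 74 20 66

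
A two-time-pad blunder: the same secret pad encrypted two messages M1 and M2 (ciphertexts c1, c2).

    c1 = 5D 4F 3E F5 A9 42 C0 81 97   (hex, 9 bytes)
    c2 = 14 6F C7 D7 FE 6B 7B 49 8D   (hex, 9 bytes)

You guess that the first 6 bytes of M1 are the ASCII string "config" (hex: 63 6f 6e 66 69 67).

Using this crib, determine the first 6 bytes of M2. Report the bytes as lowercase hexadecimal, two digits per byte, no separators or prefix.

First, c1 ⊕ c2 = (M1 ⊕ K) ⊕ (M2 ⊕ K) = M1 ⊕ M2, so the key drops out. Then M2 = (M1 ⊕ M2) ⊕ M1 over the first 6 bytes.
byte 0: (5d ^ 14) ^ 63 = 49 ^ 63 = 2a
byte 1: (4f ^ 6f) ^ 6f = 20 ^ 6f = 4f
byte 2: (3e ^ c7) ^ 6e = f9 ^ 6e = 97
byte 3: (f5 ^ d7) ^ 66 = 22 ^ 66 = 44
byte 4: (a9 ^ fe) ^ 69 = 57 ^ 69 = 3e
byte 5: (42 ^ 6b) ^ 67 = 29 ^ 67 = 4e

2a4f97443e4e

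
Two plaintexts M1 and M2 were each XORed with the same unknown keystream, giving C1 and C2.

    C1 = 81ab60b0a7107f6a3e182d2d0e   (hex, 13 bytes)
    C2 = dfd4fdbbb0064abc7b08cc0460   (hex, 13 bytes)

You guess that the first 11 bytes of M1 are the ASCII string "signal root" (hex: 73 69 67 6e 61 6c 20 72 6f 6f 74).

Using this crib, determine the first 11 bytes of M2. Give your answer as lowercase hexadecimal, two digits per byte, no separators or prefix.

2d16fa65767a15a42a7f95

First, C1 ⊕ C2 = (M1 ⊕ K) ⊕ (M2 ⊕ K) = M1 ⊕ M2, so the key drops out. Then M2 = (M1 ⊕ M2) ⊕ M1 over the first 11 bytes.
byte 0: (81 XOR df) XOR 73 = 5e XOR 73 = 2d
byte 1: (ab XOR d4) XOR 69 = 7f XOR 69 = 16
byte 2: (60 XOR fd) XOR 67 = 9d XOR 67 = fa
byte 3: (b0 XOR bb) XOR 6e = 0b XOR 6e = 65
byte 4: (a7 XOR b0) XOR 61 = 17 XOR 61 = 76
byte 5: (10 XOR 06) XOR 6c = 16 XOR 6c = 7a
byte 6: (7f XOR 4a) XOR 20 = 35 XOR 20 = 15
byte 7: (6a XOR bc) XOR 72 = d6 XOR 72 = a4
byte 8: (3e XOR 7b) XOR 6f = 45 XOR 6f = 2a
byte 9: (18 XOR 08) XOR 6f = 10 XOR 6f = 7f
byte 10: (2d XOR cc) XOR 74 = e1 XOR 74 = 95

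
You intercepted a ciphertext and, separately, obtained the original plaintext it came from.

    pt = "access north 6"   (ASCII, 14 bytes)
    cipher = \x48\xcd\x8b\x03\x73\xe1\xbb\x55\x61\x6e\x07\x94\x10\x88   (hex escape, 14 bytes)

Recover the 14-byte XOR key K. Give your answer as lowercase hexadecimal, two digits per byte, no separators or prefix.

29aee86600929b3b0e1c73fc30be

Since cipher = pt ⊕ K, XORing both sides with pt gives K = pt ⊕ cipher.
byte 0:  97 XOR  72 =  41
byte 1:  99 XOR 205 = 174
byte 2:  99 XOR 139 = 232
byte 3: 101 XOR   3 = 102
byte 4: 115 XOR 115 =   0
byte 5: 115 XOR 225 = 146
byte 6:  32 XOR 187 = 155
byte 7: 110 XOR  85 =  59
byte 8: 111 XOR  97 =  14
byte 9: 114 XOR 110 =  28
byte 10: 116 XOR   7 = 115
byte 11: 104 XOR 148 = 252
byte 12:  32 XOR  16 =  48
byte 13:  54 XOR 136 = 190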